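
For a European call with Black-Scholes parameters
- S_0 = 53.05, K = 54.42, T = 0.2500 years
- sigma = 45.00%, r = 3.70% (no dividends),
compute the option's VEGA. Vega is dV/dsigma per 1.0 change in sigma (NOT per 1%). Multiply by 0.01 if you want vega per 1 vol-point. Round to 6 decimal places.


d1 = 0.0402916965; d2 = -0.1847083035
phi(d1) = 0.3986185862; exp(-qT) = 1.0000000000; exp(-rT) = 0.9907926496
Vega = S * exp(-qT) * phi(d1) * sqrt(T) = 53.0500 * 1.0000000000 * 0.3986185862 * 0.5000000000 = 10.573358

Answer: Vega = 10.573358


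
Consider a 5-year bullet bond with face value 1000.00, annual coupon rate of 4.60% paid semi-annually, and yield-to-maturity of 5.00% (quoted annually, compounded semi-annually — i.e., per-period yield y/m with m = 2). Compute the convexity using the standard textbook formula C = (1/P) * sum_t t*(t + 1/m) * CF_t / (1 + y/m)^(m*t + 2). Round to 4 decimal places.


Answer: Convexity = 22.8389

Derivation:
Coupon per period c = face * coupon_rate / m = 23.000000
Periods per year m = 2; per-period yield y/m = 0.025000
Number of cashflows N = 10
Cashflows (t years, CF_t, discount factor 1/(1+y/m)^(m*t), PV):
  t = 0.5000: CF_t = 23.000000, DF = 0.975610, PV = 22.439024
  t = 1.0000: CF_t = 23.000000, DF = 0.951814, PV = 21.891731
  t = 1.5000: CF_t = 23.000000, DF = 0.928599, PV = 21.357786
  t = 2.0000: CF_t = 23.000000, DF = 0.905951, PV = 20.836865
  t = 2.5000: CF_t = 23.000000, DF = 0.883854, PV = 20.328649
  t = 3.0000: CF_t = 23.000000, DF = 0.862297, PV = 19.832828
  t = 3.5000: CF_t = 23.000000, DF = 0.841265, PV = 19.349100
  t = 4.0000: CF_t = 23.000000, DF = 0.820747, PV = 18.877171
  t = 4.5000: CF_t = 23.000000, DF = 0.800728, PV = 18.416752
  t = 5.0000: CF_t = 1023.000000, DF = 0.781198, PV = 799.165965
Price P = sum_t PV_t = 982.495872
Convexity numerator sum_t t*(t + 1/m) * CF_t / (1+y/m)^(m*t + 2):
  t = 0.5000: term = 10.678893
  t = 1.0000: term = 31.255297
  t = 1.5000: term = 60.985946
  t = 2.0000: term = 99.164140
  t = 2.5000: term = 145.118253
  t = 3.0000: term = 198.210297
  t = 3.5000: term = 257.834532
  t = 4.0000: term = 323.416138
  t = 4.5000: term = 394.409925
  t = 5.0000: term = 20918.085936
Convexity = (1/P) * sum = 22439.159357 / 982.495872 = 22.838935


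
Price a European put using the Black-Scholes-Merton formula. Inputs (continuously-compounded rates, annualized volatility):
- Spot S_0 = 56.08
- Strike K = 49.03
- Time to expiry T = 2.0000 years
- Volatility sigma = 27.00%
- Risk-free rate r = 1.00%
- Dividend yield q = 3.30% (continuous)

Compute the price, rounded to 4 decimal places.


Answer: Price = 5.5934

Derivation:
d1 = (ln(S/K) + (r - q + 0.5*sigma^2) * T) / (sigma * sqrt(T)) = 0.42229173
d2 = d1 - sigma * sqrt(T) = 0.04045407
exp(-rT) = 0.98019867; exp(-qT) = 0.93613086
P = K * exp(-rT) * N(-d2) - S_0 * exp(-qT) * N(-d1)
N(-d1) = 0.33640605; N(-d2) = 0.48386556
P = 49.0300 * 0.98019867 * 0.48386556 - 56.0800 * 0.93613086 * 0.33640605 = 5.5934


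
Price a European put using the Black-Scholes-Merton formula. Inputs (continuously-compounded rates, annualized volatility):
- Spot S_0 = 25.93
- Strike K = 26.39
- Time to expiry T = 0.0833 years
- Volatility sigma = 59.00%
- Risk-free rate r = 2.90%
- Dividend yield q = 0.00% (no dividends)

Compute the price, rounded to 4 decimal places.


Answer: Price = 1.9780

Derivation:
d1 = (ln(S/K) + (r - q + 0.5*sigma^2) * T) / (sigma * sqrt(T)) = -0.00393745
d2 = d1 - sigma * sqrt(T) = -0.17422171
exp(-rT) = 0.99758722; exp(-qT) = 1.00000000
P = K * exp(-rT) * N(-d2) - S_0 * exp(-qT) * N(-d1)
N(-d1) = 0.50157081; N(-d2) = 0.56915439
P = 26.3900 * 0.99758722 * 0.56915439 - 25.9300 * 1.00000000 * 0.50157081 = 1.9780


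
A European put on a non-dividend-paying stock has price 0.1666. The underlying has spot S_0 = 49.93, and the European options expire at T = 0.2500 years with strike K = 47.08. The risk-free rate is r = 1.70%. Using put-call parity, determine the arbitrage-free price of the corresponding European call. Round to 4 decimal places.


Put-call parity: C - P = S_0 * exp(-qT) - K * exp(-rT).
S_0 * exp(-qT) = 49.9300 * 1.00000000 = 49.93000000
K * exp(-rT) = 47.0800 * 0.99575902 = 46.88033459
C = P + S*exp(-qT) - K*exp(-rT)
C = 0.1666 + 49.93000000 - 46.88033459 = 3.2163

Answer: Call price = 3.2163


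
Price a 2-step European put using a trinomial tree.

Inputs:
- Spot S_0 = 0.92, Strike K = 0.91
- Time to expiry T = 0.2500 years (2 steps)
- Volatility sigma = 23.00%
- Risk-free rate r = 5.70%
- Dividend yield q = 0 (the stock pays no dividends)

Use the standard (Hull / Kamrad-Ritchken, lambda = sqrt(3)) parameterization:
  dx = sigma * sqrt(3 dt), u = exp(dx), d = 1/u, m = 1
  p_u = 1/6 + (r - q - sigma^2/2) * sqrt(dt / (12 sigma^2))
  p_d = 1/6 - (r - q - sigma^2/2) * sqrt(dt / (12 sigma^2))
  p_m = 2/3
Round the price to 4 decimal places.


dt = T/N = 0.125000; dx = sigma*sqrt(3*dt) = 0.140846
u = exp(dx) = 1.151247; d = 1/u = 0.868623
p_u = 0.180223, p_m = 0.666667, p_d = 0.153110
Discount per step: exp(-r*dt) = 0.992900
Stock lattice S(k, j) with j the centered position index:
  k=0: S(0,+0) = 0.9200
  k=1: S(1,-1) = 0.7991; S(1,+0) = 0.9200; S(1,+1) = 1.0591
  k=2: S(2,-2) = 0.6941; S(2,-1) = 0.7991; S(2,+0) = 0.9200; S(2,+1) = 1.0591; S(2,+2) = 1.2193
Terminal payoffs V(N, j) = max(K - S_T, 0):
  V(2,-2) = 0.215854; V(2,-1) = 0.110867; V(2,+0) = 0.000000; V(2,+1) = 0.000000; V(2,+2) = 0.000000
Backward induction: V(k, j) = exp(-r*dt) * [p_u * V(k+1, j+1) + p_m * V(k+1, j) + p_d * V(k+1, j-1)]
  V(1,-1) = exp(-r*dt) * [p_u*0.000000 + p_m*0.110867 + p_d*0.215854] = 0.106201
  V(1,+0) = exp(-r*dt) * [p_u*0.000000 + p_m*0.000000 + p_d*0.110867] = 0.016854
  V(1,+1) = exp(-r*dt) * [p_u*0.000000 + p_m*0.000000 + p_d*0.000000] = 0.000000
  V(0,+0) = exp(-r*dt) * [p_u*0.000000 + p_m*0.016854 + p_d*0.106201] = 0.027301

Answer: Price = V(0,0) = 0.0273


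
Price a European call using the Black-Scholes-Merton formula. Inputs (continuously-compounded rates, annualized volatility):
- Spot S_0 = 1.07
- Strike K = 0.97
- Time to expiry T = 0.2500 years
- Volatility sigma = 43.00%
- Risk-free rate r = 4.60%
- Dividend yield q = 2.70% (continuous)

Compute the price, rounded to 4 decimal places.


d1 = (ln(S/K) + (r - q + 0.5*sigma^2) * T) / (sigma * sqrt(T)) = 0.58595514
d2 = d1 - sigma * sqrt(T) = 0.37095514
exp(-rT) = 0.98856587; exp(-qT) = 0.99327273
C = S_0 * exp(-qT) * N(d1) - K * exp(-rT) * N(d2)
N(d1) = 0.72104717; N(d2) = 0.64466453
C = 1.0700 * 0.99327273 * 0.72104717 - 0.9700 * 0.98856587 * 0.64466453 = 0.1482

Answer: Price = 0.1482


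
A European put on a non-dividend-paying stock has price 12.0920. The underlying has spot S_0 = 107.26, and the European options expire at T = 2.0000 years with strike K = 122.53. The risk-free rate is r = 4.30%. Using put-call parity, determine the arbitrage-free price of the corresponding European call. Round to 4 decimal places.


Answer: Call price = 6.9192

Derivation:
Put-call parity: C - P = S_0 * exp(-qT) - K * exp(-rT).
S_0 * exp(-qT) = 107.2600 * 1.00000000 = 107.26000000
K * exp(-rT) = 122.5300 * 0.91759423 = 112.43282115
C = P + S*exp(-qT) - K*exp(-rT)
C = 12.0920 + 107.26000000 - 112.43282115 = 6.9192


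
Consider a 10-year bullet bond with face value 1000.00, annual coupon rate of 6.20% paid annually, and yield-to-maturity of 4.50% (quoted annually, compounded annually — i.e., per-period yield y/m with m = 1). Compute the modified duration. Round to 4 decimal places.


Coupon per period c = face * coupon_rate / m = 62.000000
Periods per year m = 1; per-period yield y/m = 0.045000
Number of cashflows N = 10
Cashflows (t years, CF_t, discount factor 1/(1+y/m)^(m*t), PV):
  t = 1.0000: CF_t = 62.000000, DF = 0.956938, PV = 59.330144
  t = 2.0000: CF_t = 62.000000, DF = 0.915730, PV = 56.775257
  t = 3.0000: CF_t = 62.000000, DF = 0.876297, PV = 54.330389
  t = 4.0000: CF_t = 62.000000, DF = 0.838561, PV = 51.990803
  t = 5.0000: CF_t = 62.000000, DF = 0.802451, PV = 49.751965
  t = 6.0000: CF_t = 62.000000, DF = 0.767896, PV = 47.609536
  t = 7.0000: CF_t = 62.000000, DF = 0.734828, PV = 45.559364
  t = 8.0000: CF_t = 62.000000, DF = 0.703185, PV = 43.597478
  t = 9.0000: CF_t = 62.000000, DF = 0.672904, PV = 41.720075
  t = 10.0000: CF_t = 1062.000000, DF = 0.643928, PV = 683.851198
Price P = sum_t PV_t = 1134.516209
First compute Macaulay numerator sum_t t * PV_t:
  t * PV_t at t = 1.0000: 59.330144
  t * PV_t at t = 2.0000: 113.550514
  t * PV_t at t = 3.0000: 162.991168
  t * PV_t at t = 4.0000: 207.963213
  t * PV_t at t = 5.0000: 248.759824
  t * PV_t at t = 6.0000: 285.657215
  t * PV_t at t = 7.0000: 318.915551
  t * PV_t at t = 8.0000: 348.779823
  t * PV_t at t = 9.0000: 375.480671
  t * PV_t at t = 10.0000: 6838.511983
Macaulay duration D = 8959.940106 / 1134.516209 = 7.897587
Modified duration = D / (1 + y/m) = 7.897587 / (1 + 0.045000) = 7.557499

Answer: Modified duration = 7.5575


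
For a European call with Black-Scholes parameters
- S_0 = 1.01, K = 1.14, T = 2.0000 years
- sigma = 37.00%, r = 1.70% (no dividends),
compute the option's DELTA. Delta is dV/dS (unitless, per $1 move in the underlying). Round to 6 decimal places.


d1 = 0.0952149255; d2 = -0.4280440925
phi(d1) = 0.3971379910; exp(-qT) = 1.0000000000; exp(-rT) = 0.9665715046
N(d1) = 0.5379279425
Delta = exp(-qT) * N(d1) = 1.0000000000 * 0.5379279425 = 0.537928

Answer: Delta = 0.537928


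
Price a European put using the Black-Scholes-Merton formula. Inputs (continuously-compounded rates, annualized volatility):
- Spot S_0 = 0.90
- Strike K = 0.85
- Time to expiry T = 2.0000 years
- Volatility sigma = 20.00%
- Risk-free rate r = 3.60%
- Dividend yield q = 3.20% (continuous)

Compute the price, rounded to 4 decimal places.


d1 = (ln(S/K) + (r - q + 0.5*sigma^2) * T) / (sigma * sqrt(T)) = 0.37179114
d2 = d1 - sigma * sqrt(T) = 0.08894843
exp(-rT) = 0.93053090; exp(-qT) = 0.93800500
P = K * exp(-rT) * N(-d2) - S_0 * exp(-qT) * N(-d1)
N(-d1) = 0.35502418; N(-d2) = 0.46456145
P = 0.8500 * 0.93053090 * 0.46456145 - 0.9000 * 0.93800500 * 0.35502418 = 0.0677

Answer: Price = 0.0677


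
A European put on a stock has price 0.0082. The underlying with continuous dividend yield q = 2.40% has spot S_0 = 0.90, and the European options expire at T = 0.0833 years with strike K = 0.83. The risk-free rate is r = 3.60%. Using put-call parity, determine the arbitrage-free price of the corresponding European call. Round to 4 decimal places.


Answer: Call price = 0.0789

Derivation:
Put-call parity: C - P = S_0 * exp(-qT) - K * exp(-rT).
S_0 * exp(-qT) = 0.9000 * 0.99800280 = 0.89820252
K * exp(-rT) = 0.8300 * 0.99700569 = 0.82751472
C = P + S*exp(-qT) - K*exp(-rT)
C = 0.0082 + 0.89820252 - 0.82751472 = 0.0789


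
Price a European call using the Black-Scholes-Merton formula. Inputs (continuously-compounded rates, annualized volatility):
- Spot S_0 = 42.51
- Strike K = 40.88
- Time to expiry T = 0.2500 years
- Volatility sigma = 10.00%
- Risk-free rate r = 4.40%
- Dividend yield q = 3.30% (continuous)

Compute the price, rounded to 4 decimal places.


Answer: Price = 1.9603

Derivation:
d1 = (ln(S/K) + (r - q + 0.5*sigma^2) * T) / (sigma * sqrt(T)) = 0.86196793
d2 = d1 - sigma * sqrt(T) = 0.81196793
exp(-rT) = 0.98906028; exp(-qT) = 0.99178394
C = S_0 * exp(-qT) * N(d1) - K * exp(-rT) * N(d2)
N(d1) = 0.80564742; N(d2) = 0.79159498
C = 42.5100 * 0.99178394 * 0.80564742 - 40.8800 * 0.98906028 * 0.79159498 = 1.9603


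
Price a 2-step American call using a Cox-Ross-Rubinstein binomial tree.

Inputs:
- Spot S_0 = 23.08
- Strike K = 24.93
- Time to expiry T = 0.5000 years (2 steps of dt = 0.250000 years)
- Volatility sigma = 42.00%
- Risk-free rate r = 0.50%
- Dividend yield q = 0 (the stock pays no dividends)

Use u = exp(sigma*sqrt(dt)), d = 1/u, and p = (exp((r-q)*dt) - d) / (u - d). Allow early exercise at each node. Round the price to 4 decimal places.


Answer: Price = V(0,0) = 2.0657

Derivation:
dt = T/N = 0.250000
u = exp(sigma*sqrt(dt)) = 1.233678; d = 1/u = 0.810584
p = (exp((r-q)*dt) - d) / (u - d) = 0.450648
Discount per step: exp(-r*dt) = 0.998751
Stock lattice S(k, i) with i counting down-moves:
  k=0: S(0,0) = 23.0800
  k=1: S(1,0) = 28.4733; S(1,1) = 18.7083
  k=2: S(2,0) = 35.1269; S(2,1) = 23.0800; S(2,2) = 15.1646
Terminal payoffs V(N, i) = max(S_T - K, 0):
  V(2,0) = 10.196873; V(2,1) = 0.000000; V(2,2) = 0.000000
Backward induction: V(k, i) = exp(-r*dt) * [p * V(k+1, i) + (1-p) * V(k+1, i+1)]; then take max(V_cont, immediate exercise) for American.
  V(1,0) = exp(-r*dt) * [p*10.196873 + (1-p)*0.000000] = 4.589464; exercise = 3.543290; V(1,0) = max -> 4.589464
  V(1,1) = exp(-r*dt) * [p*0.000000 + (1-p)*0.000000] = 0.000000; exercise = 0.000000; V(1,1) = max -> 0.000000
  V(0,0) = exp(-r*dt) * [p*4.589464 + (1-p)*0.000000] = 2.065651; exercise = 0.000000; V(0,0) = max -> 2.065651


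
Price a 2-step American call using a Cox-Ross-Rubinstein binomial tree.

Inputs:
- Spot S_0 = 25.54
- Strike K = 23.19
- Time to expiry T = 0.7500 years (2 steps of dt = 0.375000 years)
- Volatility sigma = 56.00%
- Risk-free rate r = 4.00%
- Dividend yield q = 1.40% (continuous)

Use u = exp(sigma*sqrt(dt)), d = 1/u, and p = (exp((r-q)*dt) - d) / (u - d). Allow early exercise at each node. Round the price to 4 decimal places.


Answer: Price = V(0,0) = 6.0347

Derivation:
dt = T/N = 0.375000
u = exp(sigma*sqrt(dt)) = 1.409068; d = 1/u = 0.709689
p = (exp((r-q)*dt) - d) / (u - d) = 0.429107
Discount per step: exp(-r*dt) = 0.985112
Stock lattice S(k, i) with i counting down-moves:
  k=0: S(0,0) = 25.5400
  k=1: S(1,0) = 35.9876; S(1,1) = 18.1255
  k=2: S(2,0) = 50.7090; S(2,1) = 25.5400; S(2,2) = 12.8634
Terminal payoffs V(N, i) = max(S_T - K, 0):
  V(2,0) = 27.518978; V(2,1) = 2.350000; V(2,2) = 0.000000
Backward induction: V(k, i) = exp(-r*dt) * [p * V(k+1, i) + (1-p) * V(k+1, i+1)]; then take max(V_cont, immediate exercise) for American.
  V(1,0) = exp(-r*dt) * [p*27.518978 + (1-p)*2.350000] = 12.954414; exercise = 12.797599; V(1,0) = max -> 12.954414
  V(1,1) = exp(-r*dt) * [p*2.350000 + (1-p)*0.000000] = 0.993389; exercise = 0.000000; V(1,1) = max -> 0.993389
  V(0,0) = exp(-r*dt) * [p*12.954414 + (1-p)*0.993389] = 6.034750; exercise = 2.350000; V(0,0) = max -> 6.034750


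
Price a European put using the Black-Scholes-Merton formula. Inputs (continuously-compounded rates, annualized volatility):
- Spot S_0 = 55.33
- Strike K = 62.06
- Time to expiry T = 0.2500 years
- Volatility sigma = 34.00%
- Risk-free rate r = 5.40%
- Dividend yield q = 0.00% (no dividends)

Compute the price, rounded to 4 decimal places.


d1 = (ln(S/K) + (r - q + 0.5*sigma^2) * T) / (sigma * sqrt(T)) = -0.51080237
d2 = d1 - sigma * sqrt(T) = -0.68080237
exp(-rT) = 0.98659072; exp(-qT) = 1.00000000
P = K * exp(-rT) * N(-d2) - S_0 * exp(-qT) * N(-d1)
N(-d1) = 0.69525527; N(-d2) = 0.75200172
P = 62.0600 * 0.98659072 * 0.75200172 - 55.3300 * 1.00000000 * 0.69525527 = 7.5750

Answer: Price = 7.5750


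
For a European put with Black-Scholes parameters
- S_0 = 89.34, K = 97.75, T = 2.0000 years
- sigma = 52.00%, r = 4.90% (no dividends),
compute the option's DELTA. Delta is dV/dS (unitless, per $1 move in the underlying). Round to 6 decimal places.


d1 = 0.3786232048; d2 = -0.3567678476
phi(d1) = 0.3713477593; exp(-qT) = 1.0000000000; exp(-rT) = 0.9066489038
N(-d1) = 0.3524838440
Delta = -exp(-qT) * N(-d1) = -1.0000000000 * 0.3524838440 = -0.352484

Answer: Delta = -0.352484


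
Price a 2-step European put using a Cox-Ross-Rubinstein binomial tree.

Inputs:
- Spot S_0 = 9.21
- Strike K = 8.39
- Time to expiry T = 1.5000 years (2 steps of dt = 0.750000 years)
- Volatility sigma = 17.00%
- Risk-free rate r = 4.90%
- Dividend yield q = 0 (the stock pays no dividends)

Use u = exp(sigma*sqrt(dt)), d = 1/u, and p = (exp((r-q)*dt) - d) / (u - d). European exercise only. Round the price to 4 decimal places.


Answer: Price = V(0,0) = 0.2389

Derivation:
dt = T/N = 0.750000
u = exp(sigma*sqrt(dt)) = 1.158614; d = 1/u = 0.863100
p = (exp((r-q)*dt) - d) / (u - d) = 0.589933
Discount per step: exp(-r*dt) = 0.963917
Stock lattice S(k, i) with i counting down-moves:
  k=0: S(0,0) = 9.2100
  k=1: S(1,0) = 10.6708; S(1,1) = 7.9492
  k=2: S(2,0) = 12.3634; S(2,1) = 9.2100; S(2,2) = 6.8609
Terminal payoffs V(N, i) = max(K - S_T, 0):
  V(2,0) = 0.000000; V(2,1) = 0.000000; V(2,2) = 1.529082
Backward induction: V(k, i) = exp(-r*dt) * [p * V(k+1, i) + (1-p) * V(k+1, i+1)].
  V(1,0) = exp(-r*dt) * [p*0.000000 + (1-p)*0.000000] = 0.000000
  V(1,1) = exp(-r*dt) * [p*0.000000 + (1-p)*1.529082] = 0.604401
  V(0,0) = exp(-r*dt) * [p*0.000000 + (1-p)*0.604401] = 0.238902


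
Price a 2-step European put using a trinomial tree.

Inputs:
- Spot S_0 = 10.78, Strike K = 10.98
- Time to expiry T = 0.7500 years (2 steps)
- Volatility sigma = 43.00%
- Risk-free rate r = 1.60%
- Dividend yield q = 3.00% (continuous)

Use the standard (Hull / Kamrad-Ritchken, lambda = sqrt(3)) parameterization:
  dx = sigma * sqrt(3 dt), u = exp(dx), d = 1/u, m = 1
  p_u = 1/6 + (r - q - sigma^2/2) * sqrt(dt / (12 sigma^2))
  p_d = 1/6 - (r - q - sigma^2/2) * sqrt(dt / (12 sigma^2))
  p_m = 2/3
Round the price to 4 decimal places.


Answer: Price = V(0,0) = 1.5390

Derivation:
dt = T/N = 0.375000; dx = sigma*sqrt(3*dt) = 0.456084
u = exp(dx) = 1.577883; d = 1/u = 0.633761
p_u = 0.122904, p_m = 0.666667, p_d = 0.210429
Discount per step: exp(-r*dt) = 0.994018
Stock lattice S(k, j) with j the centered position index:
  k=0: S(0,+0) = 10.7800
  k=1: S(1,-1) = 6.8319; S(1,+0) = 10.7800; S(1,+1) = 17.0096
  k=2: S(2,-2) = 4.3298; S(2,-1) = 6.8319; S(2,+0) = 10.7800; S(2,+1) = 17.0096; S(2,+2) = 26.8391
Terminal payoffs V(N, j) = max(K - S_T, 0):
  V(2,-2) = 6.650185; V(2,-1) = 4.148060; V(2,+0) = 0.200000; V(2,+1) = 0.000000; V(2,+2) = 0.000000
Backward induction: V(k, j) = exp(-r*dt) * [p_u * V(k+1, j+1) + p_m * V(k+1, j) + p_d * V(k+1, j-1)]
  V(1,-1) = exp(-r*dt) * [p_u*0.200000 + p_m*4.148060 + p_d*6.650185] = 4.164286
  V(1,+0) = exp(-r*dt) * [p_u*0.000000 + p_m*0.200000 + p_d*4.148060] = 1.000187
  V(1,+1) = exp(-r*dt) * [p_u*0.000000 + p_m*0.000000 + p_d*0.200000] = 0.041834
  V(0,+0) = exp(-r*dt) * [p_u*0.041834 + p_m*1.000187 + p_d*4.164286] = 1.538959


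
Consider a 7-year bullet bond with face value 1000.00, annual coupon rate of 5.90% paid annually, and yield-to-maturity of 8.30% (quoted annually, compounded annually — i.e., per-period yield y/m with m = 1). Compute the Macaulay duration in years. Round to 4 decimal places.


Answer: Macaulay duration = 5.8490 years

Derivation:
Coupon per period c = face * coupon_rate / m = 59.000000
Periods per year m = 1; per-period yield y/m = 0.083000
Number of cashflows N = 7
Cashflows (t years, CF_t, discount factor 1/(1+y/m)^(m*t), PV):
  t = 1.0000: CF_t = 59.000000, DF = 0.923361, PV = 54.478301
  t = 2.0000: CF_t = 59.000000, DF = 0.852596, PV = 50.303140
  t = 3.0000: CF_t = 59.000000, DF = 0.787254, PV = 46.447960
  t = 4.0000: CF_t = 59.000000, DF = 0.726919, PV = 42.888236
  t = 5.0000: CF_t = 59.000000, DF = 0.671209, PV = 39.601326
  t = 6.0000: CF_t = 59.000000, DF = 0.619768, PV = 36.566321
  t = 7.0000: CF_t = 1059.000000, DF = 0.572270, PV = 606.033684
Price P = sum_t PV_t = 876.318969
Macaulay numerator sum_t t * PV_t:
  t * PV_t at t = 1.0000: 54.478301
  t * PV_t at t = 2.0000: 100.606281
  t * PV_t at t = 3.0000: 139.343879
  t * PV_t at t = 4.0000: 171.552944
  t * PV_t at t = 5.0000: 198.006630
  t * PV_t at t = 6.0000: 219.397928
  t * PV_t at t = 7.0000: 4242.235791
Macaulay duration D = (sum_t t * PV_t) / P = 5125.621755 / 876.318969 = 5.849037


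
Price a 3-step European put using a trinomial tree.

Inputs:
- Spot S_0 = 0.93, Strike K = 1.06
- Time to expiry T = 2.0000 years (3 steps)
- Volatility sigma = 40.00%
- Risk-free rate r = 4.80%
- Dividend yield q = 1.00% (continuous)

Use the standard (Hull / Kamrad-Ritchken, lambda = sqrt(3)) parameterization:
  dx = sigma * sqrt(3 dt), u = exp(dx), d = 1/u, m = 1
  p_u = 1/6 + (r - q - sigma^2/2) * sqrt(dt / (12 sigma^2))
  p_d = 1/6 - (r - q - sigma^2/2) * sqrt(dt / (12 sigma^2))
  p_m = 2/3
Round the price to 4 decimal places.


Answer: Price = V(0,0) = 0.2349

Derivation:
dt = T/N = 0.666667; dx = sigma*sqrt(3*dt) = 0.565685
u = exp(dx) = 1.760654; d = 1/u = 0.567971
p_u = 0.141918, p_m = 0.666667, p_d = 0.191415
Discount per step: exp(-r*dt) = 0.968507
Stock lattice S(k, j) with j the centered position index:
  k=0: S(0,+0) = 0.9300
  k=1: S(1,-1) = 0.5282; S(1,+0) = 0.9300; S(1,+1) = 1.6374
  k=2: S(2,-2) = 0.3000; S(2,-1) = 0.5282; S(2,+0) = 0.9300; S(2,+1) = 1.6374; S(2,+2) = 2.8829
  k=3: S(3,-3) = 0.1704; S(3,-2) = 0.3000; S(3,-1) = 0.5282; S(3,+0) = 0.9300; S(3,+1) = 1.6374; S(3,+2) = 2.8829; S(3,+3) = 5.0758
Terminal payoffs V(N, j) = max(K - S_T, 0):
  V(3,-3) = 0.889603; V(3,-2) = 0.759991; V(3,-1) = 0.531787; V(3,+0) = 0.130000; V(3,+1) = 0.000000; V(3,+2) = 0.000000; V(3,+3) = 0.000000
Backward induction: V(k, j) = exp(-r*dt) * [p_u * V(k+1, j+1) + p_m * V(k+1, j) + p_d * V(k+1, j-1)]
  V(2,-2) = exp(-r*dt) * [p_u*0.531787 + p_m*0.759991 + p_d*0.889603] = 0.728718
  V(2,-1) = exp(-r*dt) * [p_u*0.130000 + p_m*0.531787 + p_d*0.759991] = 0.502120
  V(2,+0) = exp(-r*dt) * [p_u*0.000000 + p_m*0.130000 + p_d*0.531787] = 0.182524
  V(2,+1) = exp(-r*dt) * [p_u*0.000000 + p_m*0.000000 + p_d*0.130000] = 0.024100
  V(2,+2) = exp(-r*dt) * [p_u*0.000000 + p_m*0.000000 + p_d*0.000000] = 0.000000
  V(1,-1) = exp(-r*dt) * [p_u*0.182524 + p_m*0.502120 + p_d*0.728718] = 0.484387
  V(1,+0) = exp(-r*dt) * [p_u*0.024100 + p_m*0.182524 + p_d*0.502120] = 0.214249
  V(1,+1) = exp(-r*dt) * [p_u*0.000000 + p_m*0.024100 + p_d*0.182524] = 0.049398
  V(0,+0) = exp(-r*dt) * [p_u*0.049398 + p_m*0.214249 + p_d*0.484387] = 0.234924


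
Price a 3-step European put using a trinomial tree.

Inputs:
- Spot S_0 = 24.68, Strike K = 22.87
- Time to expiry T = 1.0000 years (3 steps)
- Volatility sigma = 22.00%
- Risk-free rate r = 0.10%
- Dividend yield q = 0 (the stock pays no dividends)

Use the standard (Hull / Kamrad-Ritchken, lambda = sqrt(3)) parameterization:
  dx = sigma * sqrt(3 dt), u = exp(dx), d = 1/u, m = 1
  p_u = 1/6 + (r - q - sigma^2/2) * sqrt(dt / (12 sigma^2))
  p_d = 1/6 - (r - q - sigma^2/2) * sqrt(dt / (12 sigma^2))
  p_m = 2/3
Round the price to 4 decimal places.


dt = T/N = 0.333333; dx = sigma*sqrt(3*dt) = 0.220000
u = exp(dx) = 1.246077; d = 1/u = 0.802519
p_u = 0.149091, p_m = 0.666667, p_d = 0.184242
Discount per step: exp(-r*dt) = 0.999667
Stock lattice S(k, j) with j the centered position index:
  k=0: S(0,+0) = 24.6800
  k=1: S(1,-1) = 19.8062; S(1,+0) = 24.6800; S(1,+1) = 30.7532
  k=2: S(2,-2) = 15.8948; S(2,-1) = 19.8062; S(2,+0) = 24.6800; S(2,+1) = 30.7532; S(2,+2) = 38.3208
  k=3: S(3,-3) = 12.7559; S(3,-2) = 15.8948; S(3,-1) = 19.8062; S(3,+0) = 24.6800; S(3,+1) = 30.7532; S(3,+2) = 38.3208; S(3,+3) = 47.7507
Terminal payoffs V(N, j) = max(K - S_T, 0):
  V(3,-3) = 10.114109; V(3,-2) = 6.975181; V(3,-1) = 3.063836; V(3,+0) = 0.000000; V(3,+1) = 0.000000; V(3,+2) = 0.000000; V(3,+3) = 0.000000
Backward induction: V(k, j) = exp(-r*dt) * [p_u * V(k+1, j+1) + p_m * V(k+1, j) + p_d * V(k+1, j-1)]
  V(2,-2) = exp(-r*dt) * [p_u*3.063836 + p_m*6.975181 + p_d*10.114109] = 6.968036
  V(2,-1) = exp(-r*dt) * [p_u*0.000000 + p_m*3.063836 + p_d*6.975181] = 3.326573
  V(2,+0) = exp(-r*dt) * [p_u*0.000000 + p_m*0.000000 + p_d*3.063836] = 0.564300
  V(2,+1) = exp(-r*dt) * [p_u*0.000000 + p_m*0.000000 + p_d*0.000000] = 0.000000
  V(2,+2) = exp(-r*dt) * [p_u*0.000000 + p_m*0.000000 + p_d*0.000000] = 0.000000
  V(1,-1) = exp(-r*dt) * [p_u*0.564300 + p_m*3.326573 + p_d*6.968036] = 3.584460
  V(1,+0) = exp(-r*dt) * [p_u*0.000000 + p_m*0.564300 + p_d*3.326573] = 0.988766
  V(1,+1) = exp(-r*dt) * [p_u*0.000000 + p_m*0.000000 + p_d*0.564300] = 0.103933
  V(0,+0) = exp(-r*dt) * [p_u*0.103933 + p_m*0.988766 + p_d*3.584460] = 1.334638

Answer: Price = V(0,0) = 1.3346


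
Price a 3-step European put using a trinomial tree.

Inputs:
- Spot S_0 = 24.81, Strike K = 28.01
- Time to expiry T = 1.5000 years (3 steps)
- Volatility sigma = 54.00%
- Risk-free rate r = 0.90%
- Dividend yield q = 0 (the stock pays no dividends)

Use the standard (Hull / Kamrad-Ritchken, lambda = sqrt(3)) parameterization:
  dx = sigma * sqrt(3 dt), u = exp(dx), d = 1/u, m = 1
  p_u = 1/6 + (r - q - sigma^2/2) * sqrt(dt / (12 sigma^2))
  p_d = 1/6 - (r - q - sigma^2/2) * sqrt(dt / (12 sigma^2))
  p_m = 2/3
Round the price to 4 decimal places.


Answer: Price = V(0,0) = 8.1334

Derivation:
dt = T/N = 0.500000; dx = sigma*sqrt(3*dt) = 0.661362
u = exp(dx) = 1.937430; d = 1/u = 0.516148
p_u = 0.114955, p_m = 0.666667, p_d = 0.218378
Discount per step: exp(-r*dt) = 0.995510
Stock lattice S(k, j) with j the centered position index:
  k=0: S(0,+0) = 24.8100
  k=1: S(1,-1) = 12.8056; S(1,+0) = 24.8100; S(1,+1) = 48.0676
  k=2: S(2,-2) = 6.6096; S(2,-1) = 12.8056; S(2,+0) = 24.8100; S(2,+1) = 48.0676; S(2,+2) = 93.1277
  k=3: S(3,-3) = 3.4115; S(3,-2) = 6.6096; S(3,-1) = 12.8056; S(3,+0) = 24.8100; S(3,+1) = 48.0676; S(3,+2) = 93.1277; S(3,+3) = 180.4283
Terminal payoffs V(N, j) = max(K - S_T, 0):
  V(3,-3) = 24.598473; V(3,-2) = 21.400405; V(3,-1) = 15.204374; V(3,+0) = 3.200000; V(3,+1) = 0.000000; V(3,+2) = 0.000000; V(3,+3) = 0.000000
Backward induction: V(k, j) = exp(-r*dt) * [p_u * V(k+1, j+1) + p_m * V(k+1, j) + p_d * V(k+1, j-1)]
  V(2,-2) = exp(-r*dt) * [p_u*15.204374 + p_m*21.400405 + p_d*24.598473] = 21.290504
  V(2,-1) = exp(-r*dt) * [p_u*3.200000 + p_m*15.204374 + p_d*21.400405] = 15.109341
  V(2,+0) = exp(-r*dt) * [p_u*0.000000 + p_m*3.200000 + p_d*15.204374] = 5.429150
  V(2,+1) = exp(-r*dt) * [p_u*0.000000 + p_m*0.000000 + p_d*3.200000] = 0.695672
  V(2,+2) = exp(-r*dt) * [p_u*0.000000 + p_m*0.000000 + p_d*0.000000] = 0.000000
  V(1,-1) = exp(-r*dt) * [p_u*5.429150 + p_m*15.109341 + p_d*21.290504] = 15.277480
  V(1,+0) = exp(-r*dt) * [p_u*0.695672 + p_m*5.429150 + p_d*15.109341] = 6.967529
  V(1,+1) = exp(-r*dt) * [p_u*0.000000 + p_m*0.695672 + p_d*5.429150] = 1.641984
  V(0,+0) = exp(-r*dt) * [p_u*1.641984 + p_m*6.967529 + p_d*15.277480] = 8.133359


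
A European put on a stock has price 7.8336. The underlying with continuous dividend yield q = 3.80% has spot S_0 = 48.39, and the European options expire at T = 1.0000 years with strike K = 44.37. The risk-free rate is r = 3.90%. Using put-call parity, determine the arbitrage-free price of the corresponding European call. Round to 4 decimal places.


Put-call parity: C - P = S_0 * exp(-qT) - K * exp(-rT).
S_0 * exp(-qT) = 48.3900 * 0.96271294 = 46.58567921
K * exp(-rT) = 44.3700 * 0.96175071 = 42.67287896
C = P + S*exp(-qT) - K*exp(-rT)
C = 7.8336 + 46.58567921 - 42.67287896 = 11.7464

Answer: Call price = 11.7464


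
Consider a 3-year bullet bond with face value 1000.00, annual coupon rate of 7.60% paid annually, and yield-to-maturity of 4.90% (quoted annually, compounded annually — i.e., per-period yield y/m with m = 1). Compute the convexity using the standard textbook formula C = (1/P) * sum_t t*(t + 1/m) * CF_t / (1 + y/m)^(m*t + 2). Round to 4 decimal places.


Answer: Convexity = 9.9411

Derivation:
Coupon per period c = face * coupon_rate / m = 76.000000
Periods per year m = 1; per-period yield y/m = 0.049000
Number of cashflows N = 3
Cashflows (t years, CF_t, discount factor 1/(1+y/m)^(m*t), PV):
  t = 1.0000: CF_t = 76.000000, DF = 0.953289, PV = 72.449952
  t = 2.0000: CF_t = 76.000000, DF = 0.908760, PV = 69.065731
  t = 3.0000: CF_t = 1076.000000, DF = 0.866310, PV = 932.150006
Price P = sum_t PV_t = 1073.665690
Convexity numerator sum_t t*(t + 1/m) * CF_t / (1+y/m)^(m*t + 2):
  t = 1.0000: term = 131.679183
  t = 2.0000: term = 376.584889
  t = 3.0000: term = 10165.203479
Convexity = (1/P) * sum = 10673.467551 / 1073.665690 = 9.941146


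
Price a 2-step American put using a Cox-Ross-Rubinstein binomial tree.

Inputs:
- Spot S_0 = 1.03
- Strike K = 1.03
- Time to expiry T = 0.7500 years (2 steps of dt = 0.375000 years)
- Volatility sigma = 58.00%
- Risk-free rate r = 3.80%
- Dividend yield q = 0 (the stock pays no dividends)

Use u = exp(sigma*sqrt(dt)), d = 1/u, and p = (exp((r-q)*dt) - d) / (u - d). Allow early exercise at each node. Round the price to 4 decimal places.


Answer: Price = V(0,0) = 0.1724

Derivation:
dt = T/N = 0.375000
u = exp(sigma*sqrt(dt)) = 1.426432; d = 1/u = 0.701050
p = (exp((r-q)*dt) - d) / (u - d) = 0.431913
Discount per step: exp(-r*dt) = 0.985851
Stock lattice S(k, i) with i counting down-moves:
  k=0: S(0,0) = 1.0300
  k=1: S(1,0) = 1.4692; S(1,1) = 0.7221
  k=2: S(2,0) = 2.0957; S(2,1) = 1.0300; S(2,2) = 0.5062
Terminal payoffs V(N, i) = max(K - S_T, 0):
  V(2,0) = 0.000000; V(2,1) = 0.000000; V(2,2) = 0.523785
Backward induction: V(k, i) = exp(-r*dt) * [p * V(k+1, i) + (1-p) * V(k+1, i+1)]; then take max(V_cont, immediate exercise) for American.
  V(1,0) = exp(-r*dt) * [p*0.000000 + (1-p)*0.000000] = 0.000000; exercise = 0.000000; V(1,0) = max -> 0.000000
  V(1,1) = exp(-r*dt) * [p*0.000000 + (1-p)*0.523785] = 0.293345; exercise = 0.307918; V(1,1) = max -> 0.307918
  V(0,0) = exp(-r*dt) * [p*0.000000 + (1-p)*0.307918] = 0.172449; exercise = 0.000000; V(0,0) = max -> 0.172449


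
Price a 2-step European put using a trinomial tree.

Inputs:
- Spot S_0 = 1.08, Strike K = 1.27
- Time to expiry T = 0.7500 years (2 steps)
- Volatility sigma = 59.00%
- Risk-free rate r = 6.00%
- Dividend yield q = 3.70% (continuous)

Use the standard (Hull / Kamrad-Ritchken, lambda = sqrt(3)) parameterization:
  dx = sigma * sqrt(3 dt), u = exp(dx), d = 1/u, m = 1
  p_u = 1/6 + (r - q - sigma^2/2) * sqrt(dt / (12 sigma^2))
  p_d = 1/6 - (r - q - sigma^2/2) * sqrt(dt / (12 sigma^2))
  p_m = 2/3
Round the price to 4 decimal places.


Answer: Price = V(0,0) = 0.3184

Derivation:
dt = T/N = 0.375000; dx = sigma*sqrt(3*dt) = 0.625790
u = exp(dx) = 1.869722; d = 1/u = 0.534839
p_u = 0.121409, p_m = 0.666667, p_d = 0.211924
Discount per step: exp(-r*dt) = 0.977751
Stock lattice S(k, j) with j the centered position index:
  k=0: S(0,+0) = 1.0800
  k=1: S(1,-1) = 0.5776; S(1,+0) = 1.0800; S(1,+1) = 2.0193
  k=2: S(2,-2) = 0.3089; S(2,-1) = 0.5776; S(2,+0) = 1.0800; S(2,+1) = 2.0193; S(2,+2) = 3.7755
Terminal payoffs V(N, j) = max(K - S_T, 0):
  V(2,-2) = 0.961063; V(2,-1) = 0.692374; V(2,+0) = 0.190000; V(2,+1) = 0.000000; V(2,+2) = 0.000000
Backward induction: V(k, j) = exp(-r*dt) * [p_u * V(k+1, j+1) + p_m * V(k+1, j) + p_d * V(k+1, j-1)]
  V(1,-1) = exp(-r*dt) * [p_u*0.190000 + p_m*0.692374 + p_d*0.961063] = 0.673009
  V(1,+0) = exp(-r*dt) * [p_u*0.000000 + p_m*0.190000 + p_d*0.692374] = 0.267315
  V(1,+1) = exp(-r*dt) * [p_u*0.000000 + p_m*0.000000 + p_d*0.190000] = 0.039370
  V(0,+0) = exp(-r*dt) * [p_u*0.039370 + p_m*0.267315 + p_d*0.673009] = 0.318372


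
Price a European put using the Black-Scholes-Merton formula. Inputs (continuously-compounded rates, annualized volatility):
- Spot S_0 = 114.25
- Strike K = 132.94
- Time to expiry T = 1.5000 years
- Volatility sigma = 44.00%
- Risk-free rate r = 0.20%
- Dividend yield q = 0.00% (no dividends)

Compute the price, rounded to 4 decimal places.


Answer: Price = 36.3198

Derivation:
d1 = (ln(S/K) + (r - q + 0.5*sigma^2) * T) / (sigma * sqrt(T)) = -0.00614018
d2 = d1 - sigma * sqrt(T) = -0.54502793
exp(-rT) = 0.99700450; exp(-qT) = 1.00000000
P = K * exp(-rT) * N(-d2) - S_0 * exp(-qT) * N(-d1)
N(-d1) = 0.50244956; N(-d2) = 0.70713284
P = 132.9400 * 0.99700450 * 0.70713284 - 114.2500 * 1.00000000 * 0.50244956 = 36.3198


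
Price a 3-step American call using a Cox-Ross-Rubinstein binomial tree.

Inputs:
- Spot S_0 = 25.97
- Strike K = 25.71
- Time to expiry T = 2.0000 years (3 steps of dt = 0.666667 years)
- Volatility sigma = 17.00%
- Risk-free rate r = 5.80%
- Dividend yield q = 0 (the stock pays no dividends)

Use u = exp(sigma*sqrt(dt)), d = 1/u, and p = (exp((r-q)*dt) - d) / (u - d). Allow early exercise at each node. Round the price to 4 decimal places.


Answer: Price = V(0,0) = 4.3183

Derivation:
dt = T/N = 0.666667
u = exp(sigma*sqrt(dt)) = 1.148899; d = 1/u = 0.870398
p = (exp((r-q)*dt) - d) / (u - d) = 0.606912
Discount per step: exp(-r*dt) = 0.962071
Stock lattice S(k, i) with i counting down-moves:
  k=0: S(0,0) = 25.9700
  k=1: S(1,0) = 29.8369; S(1,1) = 22.6042
  k=2: S(2,0) = 34.2796; S(2,1) = 25.9700; S(2,2) = 19.6747
  k=3: S(3,0) = 39.3838; S(3,1) = 29.8369; S(3,2) = 22.6042; S(3,3) = 17.1248
Terminal payoffs V(N, i) = max(S_T - K, 0):
  V(3,0) = 13.673828; V(3,1) = 4.126917; V(3,2) = 0.000000; V(3,3) = 0.000000
Backward induction: V(k, i) = exp(-r*dt) * [p * V(k+1, i) + (1-p) * V(k+1, i+1)]; then take max(V_cont, immediate exercise) for American.
  V(2,0) = exp(-r*dt) * [p*13.673828 + (1-p)*4.126917] = 9.544761; exercise = 8.569615; V(2,0) = max -> 9.544761
  V(2,1) = exp(-r*dt) * [p*4.126917 + (1-p)*0.000000] = 2.409677; exercise = 0.260000; V(2,1) = max -> 2.409677
  V(2,2) = exp(-r*dt) * [p*0.000000 + (1-p)*0.000000] = 0.000000; exercise = 0.000000; V(2,2) = max -> 0.000000
  V(1,0) = exp(-r*dt) * [p*9.544761 + (1-p)*2.409677] = 6.484405; exercise = 4.126917; V(1,0) = max -> 6.484405
  V(1,1) = exp(-r*dt) * [p*2.409677 + (1-p)*0.000000] = 1.406993; exercise = 0.000000; V(1,1) = max -> 1.406993
  V(0,0) = exp(-r*dt) * [p*6.484405 + (1-p)*1.406993] = 4.318291; exercise = 0.260000; V(0,0) = max -> 4.318291


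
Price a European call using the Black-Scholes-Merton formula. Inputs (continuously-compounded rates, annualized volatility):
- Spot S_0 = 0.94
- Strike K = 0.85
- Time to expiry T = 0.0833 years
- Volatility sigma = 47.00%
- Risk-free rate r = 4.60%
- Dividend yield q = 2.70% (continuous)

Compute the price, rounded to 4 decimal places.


d1 = (ln(S/K) + (r - q + 0.5*sigma^2) * T) / (sigma * sqrt(T)) = 0.82142696
d2 = d1 - sigma * sqrt(T) = 0.68577678
exp(-rT) = 0.99617553; exp(-qT) = 0.99775343
C = S_0 * exp(-qT) * N(d1) - K * exp(-rT) * N(d2)
N(d1) = 0.79429844; N(d2) = 0.75357306
C = 0.9400 * 0.99775343 * 0.79429844 - 0.8500 * 0.99617553 * 0.75357306 = 0.1069

Answer: Price = 0.1069


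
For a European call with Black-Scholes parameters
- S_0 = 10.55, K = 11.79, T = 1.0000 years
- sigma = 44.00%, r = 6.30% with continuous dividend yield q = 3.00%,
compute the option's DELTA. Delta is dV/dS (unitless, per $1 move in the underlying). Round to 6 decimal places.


Answer: Delta = 0.501649

Derivation:
d1 = 0.0424412395; d2 = -0.3975587605
phi(d1) = 0.3985831430; exp(-qT) = 0.9704455335; exp(-rT) = 0.9389434737
N(d1) = 0.5169265232
Delta = exp(-qT) * N(d1) = 0.9704455335 * 0.5169265232 = 0.501649


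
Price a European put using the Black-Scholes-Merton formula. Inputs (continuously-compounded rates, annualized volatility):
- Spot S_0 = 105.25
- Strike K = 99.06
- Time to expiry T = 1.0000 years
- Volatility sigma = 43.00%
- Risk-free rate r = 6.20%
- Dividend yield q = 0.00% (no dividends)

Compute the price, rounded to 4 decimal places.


d1 = (ln(S/K) + (r - q + 0.5*sigma^2) * T) / (sigma * sqrt(T)) = 0.50014592
d2 = d1 - sigma * sqrt(T) = 0.07014592
exp(-rT) = 0.93988289; exp(-qT) = 1.00000000
P = K * exp(-rT) * N(-d2) - S_0 * exp(-qT) * N(-d1)
N(-d1) = 0.30848617; N(-d2) = 0.47203876
P = 99.0600 * 0.93988289 * 0.47203876 - 105.2500 * 1.00000000 * 0.30848617 = 11.4809

Answer: Price = 11.4809


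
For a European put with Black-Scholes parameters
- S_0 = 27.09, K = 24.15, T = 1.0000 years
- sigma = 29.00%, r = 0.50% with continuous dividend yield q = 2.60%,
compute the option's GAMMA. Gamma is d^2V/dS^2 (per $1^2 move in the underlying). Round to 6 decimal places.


Answer: Gamma = 0.044331

Derivation:
d1 = 0.4687250896; d2 = 0.1787250896
phi(d1) = 0.3574391511; exp(-qT) = 0.9743350896; exp(-rT) = 0.9950124792
Gamma = exp(-qT) * phi(d1) / (S * sigma * sqrt(T)) = 0.9743350896 * 0.3574391511 / (27.0900 * 0.2900 * 1.0000000000) = 0.044331


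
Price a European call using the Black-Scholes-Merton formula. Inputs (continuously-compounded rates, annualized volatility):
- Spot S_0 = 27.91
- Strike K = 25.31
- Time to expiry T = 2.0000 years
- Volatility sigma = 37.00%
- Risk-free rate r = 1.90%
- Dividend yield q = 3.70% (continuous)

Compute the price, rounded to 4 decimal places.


d1 = (ln(S/K) + (r - q + 0.5*sigma^2) * T) / (sigma * sqrt(T)) = 0.37970769
d2 = d1 - sigma * sqrt(T) = -0.14355133
exp(-rT) = 0.96271294; exp(-qT) = 0.92867169
C = S_0 * exp(-qT) * N(d1) - K * exp(-rT) * N(d2)
N(d1) = 0.64791879; N(d2) = 0.44292739
C = 27.9100 * 0.92867169 * 0.64791879 - 25.3100 * 0.96271294 * 0.44292739 = 6.0011

Answer: Price = 6.0011


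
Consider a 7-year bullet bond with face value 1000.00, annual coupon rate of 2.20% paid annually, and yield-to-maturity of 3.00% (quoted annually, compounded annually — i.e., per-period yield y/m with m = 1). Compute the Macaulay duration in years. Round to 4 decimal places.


Answer: Macaulay duration = 6.5502 years

Derivation:
Coupon per period c = face * coupon_rate / m = 22.000000
Periods per year m = 1; per-period yield y/m = 0.030000
Number of cashflows N = 7
Cashflows (t years, CF_t, discount factor 1/(1+y/m)^(m*t), PV):
  t = 1.0000: CF_t = 22.000000, DF = 0.970874, PV = 21.359223
  t = 2.0000: CF_t = 22.000000, DF = 0.942596, PV = 20.737110
  t = 3.0000: CF_t = 22.000000, DF = 0.915142, PV = 20.133117
  t = 4.0000: CF_t = 22.000000, DF = 0.888487, PV = 19.546715
  t = 5.0000: CF_t = 22.000000, DF = 0.862609, PV = 18.977393
  t = 6.0000: CF_t = 22.000000, DF = 0.837484, PV = 18.424654
  t = 7.0000: CF_t = 1022.000000, DF = 0.813092, PV = 830.979525
Price P = sum_t PV_t = 950.157736
Macaulay numerator sum_t t * PV_t:
  t * PV_t at t = 1.0000: 21.359223
  t * PV_t at t = 2.0000: 41.474220
  t * PV_t at t = 3.0000: 60.399350
  t * PV_t at t = 4.0000: 78.186860
  t * PV_t at t = 5.0000: 94.886966
  t * PV_t at t = 6.0000: 110.547922
  t * PV_t at t = 7.0000: 5816.856672
Macaulay duration D = (sum_t t * PV_t) / P = 6223.711213 / 950.157736 = 6.550187


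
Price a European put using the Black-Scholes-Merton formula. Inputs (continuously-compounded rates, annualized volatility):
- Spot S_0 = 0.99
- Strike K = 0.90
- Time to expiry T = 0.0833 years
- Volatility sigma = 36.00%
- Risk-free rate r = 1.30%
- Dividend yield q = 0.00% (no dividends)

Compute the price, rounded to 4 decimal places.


Answer: Price = 0.0093

Derivation:
d1 = (ln(S/K) + (r - q + 0.5*sigma^2) * T) / (sigma * sqrt(T)) = 0.97967954
d2 = d1 - sigma * sqrt(T) = 0.87577728
exp(-rT) = 0.99891769; exp(-qT) = 1.00000000
P = K * exp(-rT) * N(-d2) - S_0 * exp(-qT) * N(-d1)
N(-d1) = 0.16362216; N(-d2) = 0.19057556
P = 0.9000 * 0.99891769 * 0.19057556 - 0.9900 * 1.00000000 * 0.16362216 = 0.0093


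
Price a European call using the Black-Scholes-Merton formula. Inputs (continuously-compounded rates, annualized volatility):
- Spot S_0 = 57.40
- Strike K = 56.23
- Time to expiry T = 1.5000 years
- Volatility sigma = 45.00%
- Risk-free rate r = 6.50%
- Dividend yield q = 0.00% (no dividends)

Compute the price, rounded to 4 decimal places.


d1 = (ln(S/K) + (r - q + 0.5*sigma^2) * T) / (sigma * sqrt(T)) = 0.48984149
d2 = d1 - sigma * sqrt(T) = -0.06129371
exp(-rT) = 0.90710234; exp(-qT) = 1.00000000
C = S_0 * exp(-qT) * N(d1) - K * exp(-rT) * N(d2)
N(d1) = 0.68787696; N(d2) = 0.47556265
C = 57.4000 * 1.00000000 * 0.68787696 - 56.2300 * 0.90710234 * 0.47556265 = 15.2274

Answer: Price = 15.2274


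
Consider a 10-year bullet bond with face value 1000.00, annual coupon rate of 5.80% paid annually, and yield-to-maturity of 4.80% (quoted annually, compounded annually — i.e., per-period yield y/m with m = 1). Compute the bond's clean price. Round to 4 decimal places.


Answer: Price = 1077.9729

Derivation:
Coupon per period c = face * coupon_rate / m = 58.000000
Periods per year m = 1; per-period yield y/m = 0.048000
Number of cashflows N = 10
Cashflows (t years, CF_t, discount factor 1/(1+y/m)^(m*t), PV):
  t = 1.0000: CF_t = 58.000000, DF = 0.954198, PV = 55.343511
  t = 2.0000: CF_t = 58.000000, DF = 0.910495, PV = 52.808694
  t = 3.0000: CF_t = 58.000000, DF = 0.868793, PV = 50.389975
  t = 4.0000: CF_t = 58.000000, DF = 0.829001, PV = 48.082038
  t = 5.0000: CF_t = 58.000000, DF = 0.791031, PV = 45.879807
  t = 6.0000: CF_t = 58.000000, DF = 0.754801, PV = 43.778442
  t = 7.0000: CF_t = 58.000000, DF = 0.720230, PV = 41.773322
  t = 8.0000: CF_t = 58.000000, DF = 0.687242, PV = 39.860040
  t = 9.0000: CF_t = 58.000000, DF = 0.655765, PV = 38.034390
  t = 10.0000: CF_t = 1058.000000, DF = 0.625730, PV = 662.022639
Price P = sum_t PV_t = 1077.972858
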